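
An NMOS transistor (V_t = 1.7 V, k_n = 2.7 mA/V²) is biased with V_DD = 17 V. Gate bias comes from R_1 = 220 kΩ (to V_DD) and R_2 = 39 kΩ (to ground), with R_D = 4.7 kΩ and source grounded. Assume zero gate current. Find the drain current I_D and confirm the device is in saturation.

V_G = V_DD·R_2/(R_1+R_2) = 17×39/259 = 2.56 V. With the source grounded, V_GS = V_G = 2.56 V.
Assume saturation: I_D = (k_n/2)(V_GS − V_t)² = (2.7/2)×(2.56 − 1.7)² = 1.35×0.86² = 0.998 mA.
V_DS = V_DD − I_D·R_D = 17 − 0.998×4.7 = 12.3 V.
Saturation requires V_DS ≥ V_GS − V_t = 0.86 V; 12.3 ≥ 0.86 ✓.

I_D ≈ 1 mA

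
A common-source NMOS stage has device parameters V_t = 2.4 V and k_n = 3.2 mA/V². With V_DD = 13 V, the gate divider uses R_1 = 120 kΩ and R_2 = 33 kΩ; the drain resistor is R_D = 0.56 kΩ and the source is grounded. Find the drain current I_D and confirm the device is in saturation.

I_D ≈ 0.26 mA

V_G = V_DD·R_2/(R_1+R_2) = 13×33/153 = 2.8 V. With the source grounded, V_GS = V_G = 2.8 V.
Assume saturation: I_D = (k_n/2)(V_GS − V_t)² = (3.2/2)×(2.8 − 2.4)² = 1.6×0.404² = 0.261 mA.
V_DS = V_DD − I_D·R_D = 13 − 0.261×0.56 = 12.9 V.
Saturation requires V_DS ≥ V_GS − V_t = 0.404 V; 12.9 ≥ 0.404 ✓.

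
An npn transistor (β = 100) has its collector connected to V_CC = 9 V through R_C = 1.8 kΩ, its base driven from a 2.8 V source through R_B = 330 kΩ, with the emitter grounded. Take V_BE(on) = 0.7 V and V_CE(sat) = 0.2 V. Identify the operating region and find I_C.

Assume active. Base-emitter loop: I_B = (V_BB − V_BE)/R_B = (2.8 − 0.7)/330 = 0.00636 mA.
I_C = β·I_B = 100×0.00636 = 0.636 mA.
V_CE = V_CC − I_C·R_C = 9 − 0.636×1.8 = 7.85 V > V_CE(sat), so the active-region assumption holds.

active; I_C ≈ 0.64 mA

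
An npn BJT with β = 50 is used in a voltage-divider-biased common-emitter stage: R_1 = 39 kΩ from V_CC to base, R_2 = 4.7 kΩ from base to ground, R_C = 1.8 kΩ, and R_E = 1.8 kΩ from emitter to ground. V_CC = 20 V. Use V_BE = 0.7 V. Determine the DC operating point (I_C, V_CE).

I_C ≈ 0.76 mA, V_CE ≈ 17 V

Thevenize the base divider: V_Th = V_CC·R_2/(R_1+R_2) = 20×4.7/43.7 = 2.15 V, R_Th = R_1‖R_2 = 4.19 kΩ.
Base-emitter loop: V_Th = I_B·R_Th + V_BE + (β+1)I_B·R_E, so I_B = (2.15 − 0.7) / (4.19 + 51×1.8) = 0.0151 mA.
I_C = β·I_B = 50×0.0151 = 0.756 mA, and I_E = (β+1)I_B = 0.771 mA.
V_CE = V_CC − I_C·R_C − I_E·R_E = 20 − 0.756×1.8 − 0.771×1.8 = 17.3 V.
V_CE = 17.3 V > 0.2 V confirms active-region operation.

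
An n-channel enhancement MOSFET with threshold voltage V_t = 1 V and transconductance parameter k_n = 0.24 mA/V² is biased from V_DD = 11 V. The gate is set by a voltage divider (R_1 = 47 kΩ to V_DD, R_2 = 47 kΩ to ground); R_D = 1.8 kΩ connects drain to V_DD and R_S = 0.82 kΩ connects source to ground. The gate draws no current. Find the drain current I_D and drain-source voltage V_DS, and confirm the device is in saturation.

V_G = V_DD·R_2/(R_1+R_2) = 11×47/94 = 5.5 V.
Assume saturation: I_D = (k_n/2)(V_GS − V_t)² with V_GS = V_G − I_D·R_S = 5.5 − 0.82·I_D.
Substituting gives 0.0807·I_D² − 1.89·I_D + 2.43 = 0, with roots I_D = 1.37 or 22 mA.
The root I_D = 22 mA gives V_GS = -12.5 V ≤ V_t, so take I_D = 1.37 mA.
Then V_GS = 4.38 V and V_DS = V_DD − I_D(R_D+R_S) = 11 − 1.37×2.62 = 7.41 V.
Saturation requires V_DS ≥ V_GS − V_t = 3.38 V; 7.41 ≥ 3.38 ✓.

I_D ≈ 1.4 mA, V_DS ≈ 7.4 V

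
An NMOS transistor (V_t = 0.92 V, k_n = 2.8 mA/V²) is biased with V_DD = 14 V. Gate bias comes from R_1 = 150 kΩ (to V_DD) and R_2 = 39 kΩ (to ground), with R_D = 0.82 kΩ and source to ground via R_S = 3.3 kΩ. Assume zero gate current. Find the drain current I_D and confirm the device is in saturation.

I_D ≈ 0.43 mA

V_G = V_DD·R_2/(R_1+R_2) = 14×39/189 = 2.89 V.
Assume saturation: I_D = (k_n/2)(V_GS − V_t)² with V_GS = V_G − I_D·R_S = 2.89 − 3.3·I_D.
Substituting gives 15.2·I_D² − 19.2·I_D + 5.43 = 0, with roots I_D = 0.429 or 0.83 mA.
The root I_D = 0.83 mA gives V_GS = 0.15 V ≤ V_t, so take I_D = 0.429 mA.
Then V_GS = 1.47 V and V_DS = V_DD − I_D(R_D+R_S) = 14 − 0.429×4.12 = 12.2 V.
Saturation requires V_DS ≥ V_GS − V_t = 0.553 V; 12.2 ≥ 0.553 ✓.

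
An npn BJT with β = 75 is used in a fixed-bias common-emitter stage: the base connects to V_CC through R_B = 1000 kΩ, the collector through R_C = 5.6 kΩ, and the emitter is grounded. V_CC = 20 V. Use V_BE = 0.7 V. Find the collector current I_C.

Base loop: V_CC = I_B·R_B + V_BE, so I_B = (20 − 0.7)/1000 kΩ = 0.0193 mA.
In the active region I_C = β·I_B = 75 × 0.0193 = 1.45 mA.
Collector loop: V_CE = V_CC − I_C·R_C = 20 − 1.45×5.6 = 11.9 V.
Since V_CE = 11.9 V > V_CE(sat) ≈ 0.2 V, the transistor is in the active region as assumed.

I_C ≈ 1.4 mA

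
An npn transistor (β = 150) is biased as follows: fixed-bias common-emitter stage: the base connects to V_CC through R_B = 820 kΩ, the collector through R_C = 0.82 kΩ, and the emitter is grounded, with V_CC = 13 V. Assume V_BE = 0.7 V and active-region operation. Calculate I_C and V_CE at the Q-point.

I_C ≈ 2.2 mA, V_CE ≈ 11 V

Base loop: V_CC = I_B·R_B + V_BE, so I_B = (13 − 0.7)/820 kΩ = 0.015 mA.
In the active region I_C = β·I_B = 150 × 0.015 = 2.25 mA.
Collector loop: V_CE = V_CC − I_C·R_C = 13 − 2.25×0.82 = 11.2 V.
Since V_CE = 11.2 V > V_CE(sat) ≈ 0.2 V, the transistor is in the active region as assumed.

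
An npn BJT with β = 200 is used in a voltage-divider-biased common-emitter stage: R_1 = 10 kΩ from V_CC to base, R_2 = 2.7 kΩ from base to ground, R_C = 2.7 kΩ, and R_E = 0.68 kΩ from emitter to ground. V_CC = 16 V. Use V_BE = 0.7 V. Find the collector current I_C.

I_C ≈ 3.9 mA

Thevenize the base divider: V_Th = V_CC·R_2/(R_1+R_2) = 16×2.7/12.7 = 3.4 V, R_Th = R_1‖R_2 = 2.13 kΩ.
Base-emitter loop: V_Th = I_B·R_Th + V_BE + (β+1)I_B·R_E, so I_B = (3.4 − 0.7) / (2.13 + 201×0.68) = 0.0195 mA.
I_C = β·I_B = 200×0.0195 = 3.89 mA, and I_E = (β+1)I_B = 3.91 mA.
V_CE = V_CC − I_C·R_C − I_E·R_E = 16 − 3.89×2.7 − 3.91×0.68 = 2.83 V.
V_CE = 2.83 V > 0.2 V confirms active-region operation.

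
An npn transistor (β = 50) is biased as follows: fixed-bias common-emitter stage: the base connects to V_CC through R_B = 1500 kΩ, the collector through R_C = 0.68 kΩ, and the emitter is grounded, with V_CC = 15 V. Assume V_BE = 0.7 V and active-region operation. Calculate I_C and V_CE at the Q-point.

I_C ≈ 0.48 mA, V_CE ≈ 15 V

Base loop: V_CC = I_B·R_B + V_BE, so I_B = (15 − 0.7)/1500 kΩ = 0.00953 mA.
In the active region I_C = β·I_B = 50 × 0.00953 = 0.477 mA.
Collector loop: V_CE = V_CC − I_C·R_C = 15 − 0.477×0.68 = 14.7 V.
Since V_CE = 14.7 V > V_CE(sat) ≈ 0.2 V, the transistor is in the active region as assumed.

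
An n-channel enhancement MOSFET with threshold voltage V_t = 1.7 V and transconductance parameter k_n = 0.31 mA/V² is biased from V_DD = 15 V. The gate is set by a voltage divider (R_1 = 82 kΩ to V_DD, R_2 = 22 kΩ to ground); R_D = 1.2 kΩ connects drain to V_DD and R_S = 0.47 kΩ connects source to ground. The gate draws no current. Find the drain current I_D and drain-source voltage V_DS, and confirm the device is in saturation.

I_D ≈ 0.28 mA, V_DS ≈ 15 V

V_G = V_DD·R_2/(R_1+R_2) = 15×22/104 = 3.17 V.
Assume saturation: I_D = (k_n/2)(V_GS − V_t)² with V_GS = V_G − I_D·R_S = 3.17 − 0.47·I_D.
Substituting gives 0.0342·I_D² − 1.21·I_D + 0.336 = 0, with roots I_D = 0.279 or 35.2 mA.
The root I_D = 35.2 mA gives V_GS = -13.4 V ≤ V_t, so take I_D = 0.279 mA.
Then V_GS = 3.04 V and V_DS = V_DD − I_D(R_D+R_S) = 15 − 0.279×1.67 = 14.5 V.
Saturation requires V_DS ≥ V_GS − V_t = 1.34 V; 14.5 ≥ 1.34 ✓.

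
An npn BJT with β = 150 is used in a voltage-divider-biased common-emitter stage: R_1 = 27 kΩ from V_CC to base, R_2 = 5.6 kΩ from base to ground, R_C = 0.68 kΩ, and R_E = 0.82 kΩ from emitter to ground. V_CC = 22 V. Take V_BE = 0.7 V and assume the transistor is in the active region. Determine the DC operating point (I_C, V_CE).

I_C ≈ 3.6 mA, V_CE ≈ 17 V

Thevenize the base divider: V_Th = V_CC·R_2/(R_1+R_2) = 22×5.6/32.6 = 3.78 V, R_Th = R_1‖R_2 = 4.64 kΩ.
Base-emitter loop: V_Th = I_B·R_Th + V_BE + (β+1)I_B·R_E, so I_B = (3.78 − 0.7) / (4.64 + 151×0.82) = 0.024 mA.
I_C = β·I_B = 150×0.024 = 3.6 mA, and I_E = (β+1)I_B = 3.62 mA.
V_CE = V_CC − I_C·R_C − I_E·R_E = 22 − 3.6×0.68 − 3.62×0.82 = 16.6 V.
V_CE = 16.6 V > 0.2 V confirms active-region operation.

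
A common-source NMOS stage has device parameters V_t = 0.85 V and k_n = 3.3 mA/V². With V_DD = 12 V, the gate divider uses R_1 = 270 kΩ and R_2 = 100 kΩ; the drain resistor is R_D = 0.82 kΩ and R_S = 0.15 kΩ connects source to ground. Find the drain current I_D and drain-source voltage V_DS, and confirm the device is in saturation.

I_D ≈ 4.7 mA, V_DS ≈ 7.4 V

V_G = V_DD·R_2/(R_1+R_2) = 12×100/370 = 3.24 V.
Assume saturation: I_D = (k_n/2)(V_GS − V_t)² with V_GS = V_G − I_D·R_S = 3.24 − 0.15·I_D.
Substituting gives 0.0371·I_D² − 2.18·I_D + 9.45 = 0, with roots I_D = 4.7 or 54.1 mA.
The root I_D = 54.1 mA gives V_GS = -4.88 V ≤ V_t, so take I_D = 4.7 mA.
Then V_GS = 2.54 V and V_DS = V_DD − I_D(R_D+R_S) = 12 − 4.7×0.97 = 7.44 V.
Saturation requires V_DS ≥ V_GS − V_t = 1.69 V; 7.44 ≥ 1.69 ✓.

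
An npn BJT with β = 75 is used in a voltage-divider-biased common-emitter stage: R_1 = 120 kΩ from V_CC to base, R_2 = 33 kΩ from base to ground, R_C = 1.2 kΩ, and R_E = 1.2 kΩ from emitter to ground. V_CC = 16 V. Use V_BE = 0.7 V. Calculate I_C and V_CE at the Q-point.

I_C ≈ 1.8 mA, V_CE ≈ 12 V

Thevenize the base divider: V_Th = V_CC·R_2/(R_1+R_2) = 16×33/153 = 3.45 V, R_Th = R_1‖R_2 = 25.9 kΩ.
Base-emitter loop: V_Th = I_B·R_Th + V_BE + (β+1)I_B·R_E, so I_B = (3.45 − 0.7) / (25.9 + 76×1.2) = 0.0235 mA.
I_C = β·I_B = 75×0.0235 = 1.76 mA, and I_E = (β+1)I_B = 1.79 mA.
V_CE = V_CC − I_C·R_C − I_E·R_E = 16 − 1.76×1.2 − 1.79×1.2 = 11.7 V.
V_CE = 11.7 V > 0.2 V confirms active-region operation.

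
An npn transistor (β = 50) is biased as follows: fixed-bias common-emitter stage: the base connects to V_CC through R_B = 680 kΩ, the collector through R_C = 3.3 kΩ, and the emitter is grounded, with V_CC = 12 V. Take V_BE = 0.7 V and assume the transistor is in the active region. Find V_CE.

Base loop: V_CC = I_B·R_B + V_BE, so I_B = (12 − 0.7)/680 kΩ = 0.0166 mA.
In the active region I_C = β·I_B = 50 × 0.0166 = 0.831 mA.
Collector loop: V_CE = V_CC − I_C·R_C = 12 − 0.831×3.3 = 9.26 V.
Since V_CE = 9.26 V > V_CE(sat) ≈ 0.2 V, the transistor is in the active region as assumed.

V_CE ≈ 9.3 V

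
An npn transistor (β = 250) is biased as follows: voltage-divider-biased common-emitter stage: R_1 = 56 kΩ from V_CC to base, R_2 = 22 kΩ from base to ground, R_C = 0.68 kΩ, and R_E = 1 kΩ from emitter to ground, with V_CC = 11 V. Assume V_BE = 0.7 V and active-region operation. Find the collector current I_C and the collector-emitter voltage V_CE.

Thevenize the base divider: V_Th = V_CC·R_2/(R_1+R_2) = 11×22/78 = 3.1 V, R_Th = R_1‖R_2 = 15.8 kΩ.
Base-emitter loop: V_Th = I_B·R_Th + V_BE + (β+1)I_B·R_E, so I_B = (3.1 − 0.7) / (15.8 + 251×1) = 0.00901 mA.
I_C = β·I_B = 250×0.00901 = 2.25 mA, and I_E = (β+1)I_B = 2.26 mA.
V_CE = V_CC − I_C·R_C − I_E·R_E = 11 − 2.25×0.68 − 2.26×1 = 7.21 V.
V_CE = 7.21 V > 0.2 V confirms active-region operation.

I_C ≈ 2.3 mA, V_CE ≈ 7.2 V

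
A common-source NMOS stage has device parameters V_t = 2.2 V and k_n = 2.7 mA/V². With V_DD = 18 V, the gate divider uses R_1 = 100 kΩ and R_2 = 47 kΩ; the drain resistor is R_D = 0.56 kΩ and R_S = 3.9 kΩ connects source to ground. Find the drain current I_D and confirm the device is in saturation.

I_D ≈ 0.72 mA

V_G = V_DD·R_2/(R_1+R_2) = 18×47/147 = 5.76 V.
Assume saturation: I_D = (k_n/2)(V_GS − V_t)² with V_GS = V_G − I_D·R_S = 5.76 − 3.9·I_D.
Substituting gives 20.5·I_D² − 38.4·I_D + 17.1 = 0, with roots I_D = 0.724 or 1.15 mA.
The root I_D = 1.15 mA gives V_GS = 1.28 V ≤ V_t, so take I_D = 0.724 mA.
Then V_GS = 2.93 V and V_DS = V_DD − I_D(R_D+R_S) = 18 − 0.724×4.46 = 14.8 V.
Saturation requires V_DS ≥ V_GS − V_t = 0.732 V; 14.8 ≥ 0.732 ✓.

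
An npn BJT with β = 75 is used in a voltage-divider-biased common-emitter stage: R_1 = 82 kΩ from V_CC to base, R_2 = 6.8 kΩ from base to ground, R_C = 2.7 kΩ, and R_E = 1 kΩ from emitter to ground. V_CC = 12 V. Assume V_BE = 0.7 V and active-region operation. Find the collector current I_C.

Thevenize the base divider: V_Th = V_CC·R_2/(R_1+R_2) = 12×6.8/88.8 = 0.919 V, R_Th = R_1‖R_2 = 6.28 kΩ.
Base-emitter loop: V_Th = I_B·R_Th + V_BE + (β+1)I_B·R_E, so I_B = (0.919 − 0.7) / (6.28 + 76×1) = 0.00266 mA.
I_C = β·I_B = 75×0.00266 = 0.2 mA, and I_E = (β+1)I_B = 0.202 mA.
V_CE = V_CC − I_C·R_C − I_E·R_E = 12 − 0.2×2.7 − 0.202×1 = 11.3 V.
V_CE = 11.3 V > 0.2 V confirms active-region operation.

I_C ≈ 0.2 mA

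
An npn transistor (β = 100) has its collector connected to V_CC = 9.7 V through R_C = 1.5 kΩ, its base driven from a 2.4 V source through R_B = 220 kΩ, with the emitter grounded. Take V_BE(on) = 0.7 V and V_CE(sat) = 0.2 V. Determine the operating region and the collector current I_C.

Assume active. Base-emitter loop: I_B = (V_BB − V_BE)/R_B = (2.4 − 0.7)/220 = 0.00773 mA.
I_C = β·I_B = 100×0.00773 = 0.773 mA.
V_CE = V_CC − I_C·R_C = 9.7 − 0.773×1.5 = 8.54 V > V_CE(sat), so the active-region assumption holds.

active; I_C ≈ 0.77 mA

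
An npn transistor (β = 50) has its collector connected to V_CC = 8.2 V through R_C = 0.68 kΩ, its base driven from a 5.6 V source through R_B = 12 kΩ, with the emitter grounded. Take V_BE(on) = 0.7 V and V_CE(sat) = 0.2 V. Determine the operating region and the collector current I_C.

saturation; I_C ≈ 12 mA

Assume active: I_B = (5.6 − 0.7)/12 = 0.408 mA, giving I_C = β·I_B = 20.4 mA.
But then V_CE = 8.2 − 20.4×0.68 = -5.68 V < V_CE(sat) = 0.2 V — impossible in the active region.
So the transistor is saturated. With V_CE = 0.2 V, I_C = (V_CC − 0.2)/R_C = 8/0.68 = 11.8 mA.
Check: β·I_B = 20.4 mA > I_C = 11.8 mA, confirming saturation.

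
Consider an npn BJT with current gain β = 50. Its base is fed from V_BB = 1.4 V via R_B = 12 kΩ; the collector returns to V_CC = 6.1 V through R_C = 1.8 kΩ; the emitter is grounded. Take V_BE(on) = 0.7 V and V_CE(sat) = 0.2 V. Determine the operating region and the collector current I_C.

Assume active. Base-emitter loop: I_B = (V_BB − V_BE)/R_B = (1.4 − 0.7)/12 = 0.0583 mA.
I_C = β·I_B = 50×0.0583 = 2.92 mA.
V_CE = V_CC − I_C·R_C = 6.1 − 2.92×1.8 = 0.85 V > V_CE(sat), so the active-region assumption holds.

active; I_C ≈ 2.9 mA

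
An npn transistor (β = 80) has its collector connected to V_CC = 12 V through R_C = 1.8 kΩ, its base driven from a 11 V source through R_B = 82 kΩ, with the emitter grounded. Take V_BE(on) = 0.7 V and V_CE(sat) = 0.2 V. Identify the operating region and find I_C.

Assume active: I_B = (11 − 0.7)/82 = 0.126 mA, giving I_C = β·I_B = 10 mA.
But then V_CE = 12 − 10×1.8 = -6.09 V < V_CE(sat) = 0.2 V — impossible in the active region.
So the transistor is saturated. With V_CE = 0.2 V, I_C = (V_CC − 0.2)/R_C = 11.8/1.8 = 6.56 mA.
Check: β·I_B = 10 mA > I_C = 6.56 mA, confirming saturation.

saturation; I_C ≈ 6.6 mA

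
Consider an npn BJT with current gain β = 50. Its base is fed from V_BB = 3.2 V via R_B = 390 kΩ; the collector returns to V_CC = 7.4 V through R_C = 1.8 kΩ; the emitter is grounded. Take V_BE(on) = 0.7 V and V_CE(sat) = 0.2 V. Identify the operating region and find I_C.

active; I_C ≈ 0.32 mA

Assume active. Base-emitter loop: I_B = (V_BB − V_BE)/R_B = (3.2 − 0.7)/390 = 0.00641 mA.
I_C = β·I_B = 50×0.00641 = 0.321 mA.
V_CE = V_CC − I_C·R_C = 7.4 − 0.321×1.8 = 6.82 V > V_CE(sat), so the active-region assumption holds.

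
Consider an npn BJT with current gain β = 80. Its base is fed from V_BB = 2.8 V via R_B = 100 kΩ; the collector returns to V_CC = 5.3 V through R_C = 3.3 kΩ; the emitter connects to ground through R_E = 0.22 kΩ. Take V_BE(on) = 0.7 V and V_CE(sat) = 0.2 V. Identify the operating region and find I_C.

Assume active. Base-emitter loop: I_B = (V_BB − V_BE)/(R_B + (β+1)R_E) = (2.8 − 0.7)/(100 + 81×0.22) = 0.0178 mA.
I_C = β·I_B = 80×0.0178 = 1.43 mA.
V_CE = V_CC − I_C·R_C − I_E·R_E = 5.3 − 1.43×3.3 − 1.44×0.22 = 0.277 V > V_CE(sat), so the active-region assumption holds.

active; I_C ≈ 1.4 mA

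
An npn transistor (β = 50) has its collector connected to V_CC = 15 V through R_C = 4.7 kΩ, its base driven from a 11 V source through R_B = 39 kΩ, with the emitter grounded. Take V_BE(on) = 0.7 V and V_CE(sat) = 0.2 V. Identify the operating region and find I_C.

Assume active: I_B = (11 − 0.7)/39 = 0.264 mA, giving I_C = β·I_B = 13.2 mA.
But then V_CE = 15 − 13.2×4.7 = -47.1 V < V_CE(sat) = 0.2 V — impossible in the active region.
So the transistor is saturated. With V_CE = 0.2 V, I_C = (V_CC − 0.2)/R_C = 14.8/4.7 = 3.15 mA.
Check: β·I_B = 13.2 mA > I_C = 3.15 mA, confirming saturation.

saturation; I_C ≈ 3.1 mA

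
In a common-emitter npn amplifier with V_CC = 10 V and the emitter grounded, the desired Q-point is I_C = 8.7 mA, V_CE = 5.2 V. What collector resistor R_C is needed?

Collector loop: V_CC = I_C·R_C + V_CE.
R_C = (V_CC − V_CE)/I_C = (10 − 5.2)/8.7 = 0.552 kΩ.

R_C ≈ 0.55 kΩ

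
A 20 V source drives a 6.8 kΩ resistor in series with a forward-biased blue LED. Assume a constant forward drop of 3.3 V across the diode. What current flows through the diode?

KVL around the loop: 20 = V_D + I·R = 3.3 + I × 6.8 kΩ.
So I = (20 − 3.3) / 6.8 kΩ = 16.7 / 6.8 = 2.46 mA.

I ≈ 2.5 mA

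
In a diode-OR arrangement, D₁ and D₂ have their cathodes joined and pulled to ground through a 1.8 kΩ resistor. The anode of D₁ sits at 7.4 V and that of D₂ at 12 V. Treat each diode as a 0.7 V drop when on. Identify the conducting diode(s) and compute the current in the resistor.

Assume both conduct. Then node N would need to be at both 7.4−0.7 = 6.7 V and 12−0.7 = 11.3 V, which is impossible.
Assume only D₂ conducts: V_N = 12 − 0.7 = 11.3 V, so I_R = 11.3/1.8 = 6.28 mA.
Check D₁: its anode-to-cathode voltage is 7.4 − 11.3 = -3.9 V < 0.7 V, so it is off. The assumption is consistent.

Only D₂ conducts; I_R ≈ 6.3 mA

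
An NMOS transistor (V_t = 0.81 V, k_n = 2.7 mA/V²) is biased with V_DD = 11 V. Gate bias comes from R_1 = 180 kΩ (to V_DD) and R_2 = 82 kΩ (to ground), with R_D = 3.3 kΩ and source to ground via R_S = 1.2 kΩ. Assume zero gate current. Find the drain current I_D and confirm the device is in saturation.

I_D ≈ 1.4 mA

V_G = V_DD·R_2/(R_1+R_2) = 11×82/262 = 3.44 V.
Assume saturation: I_D = (k_n/2)(V_GS − V_t)² with V_GS = V_G − I_D·R_S = 3.44 − 1.2·I_D.
Substituting gives 1.94·I_D² − 9.53·I_D + 9.36 = 0, with roots I_D = 1.36 or 3.54 mA.
The root I_D = 3.54 mA gives V_GS = -0.81 V ≤ V_t, so take I_D = 1.36 mA.
Then V_GS = 1.81 V and V_DS = V_DD − I_D(R_D+R_S) = 11 − 1.36×4.5 = 4.89 V.
Saturation requires V_DS ≥ V_GS − V_t = 1 V; 4.89 ≥ 1 ✓.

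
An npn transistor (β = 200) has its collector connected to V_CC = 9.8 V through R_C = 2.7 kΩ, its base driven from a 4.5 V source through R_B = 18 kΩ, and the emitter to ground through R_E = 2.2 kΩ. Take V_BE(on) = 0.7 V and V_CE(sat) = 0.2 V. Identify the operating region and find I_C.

active; I_C ≈ 1.7 mA

Assume active. Base-emitter loop: I_B = (V_BB − V_BE)/(R_B + (β+1)R_E) = (4.5 − 0.7)/(18 + 201×2.2) = 0.00826 mA.
I_C = β·I_B = 200×0.00826 = 1.65 mA.
V_CE = V_CC − I_C·R_C − I_E·R_E = 9.8 − 1.65×2.7 − 1.66×2.2 = 1.69 V > V_CE(sat), so the active-region assumption holds.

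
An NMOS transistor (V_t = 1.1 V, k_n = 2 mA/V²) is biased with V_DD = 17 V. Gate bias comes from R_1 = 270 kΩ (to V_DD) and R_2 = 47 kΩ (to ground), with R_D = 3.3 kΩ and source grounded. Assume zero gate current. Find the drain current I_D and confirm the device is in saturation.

I_D ≈ 2 mA

V_G = V_DD·R_2/(R_1+R_2) = 17×47/317 = 2.52 V. With the source grounded, V_GS = V_G = 2.52 V.
Assume saturation: I_D = (k_n/2)(V_GS − V_t)² = (2/2)×(2.52 − 1.1)² = 1×1.42² = 2.02 mA.
V_DS = V_DD − I_D·R_D = 17 − 2.02×3.3 = 10.3 V.
Saturation requires V_DS ≥ V_GS − V_t = 1.42 V; 10.3 ≥ 1.42 ✓.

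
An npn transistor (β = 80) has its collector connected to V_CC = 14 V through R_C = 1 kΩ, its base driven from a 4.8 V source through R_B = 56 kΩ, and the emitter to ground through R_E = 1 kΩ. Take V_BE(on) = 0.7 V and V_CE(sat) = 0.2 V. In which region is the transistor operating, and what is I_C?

Assume active. Base-emitter loop: I_B = (V_BB − V_BE)/(R_B + (β+1)R_E) = (4.8 − 0.7)/(56 + 81×1) = 0.0299 mA.
I_C = β·I_B = 80×0.0299 = 2.39 mA.
V_CE = V_CC − I_C·R_C − I_E·R_E = 14 − 2.39×1 − 2.42×1 = 9.18 V > V_CE(sat), so the active-region assumption holds.

active; I_C ≈ 2.4 mA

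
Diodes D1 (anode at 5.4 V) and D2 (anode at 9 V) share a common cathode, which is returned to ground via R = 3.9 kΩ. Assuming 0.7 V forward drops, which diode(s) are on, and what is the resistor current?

Assume both conduct. Then node N would need to be at both 5.4−0.7 = 4.7 V and 9−0.7 = 8.3 V, which is impossible.
Assume only D2 conducts: V_N = 9 − 0.7 = 8.3 V, so I_R = 8.3/3.9 = 2.13 mA.
Check D1: its anode-to-cathode voltage is 5.4 − 8.3 = -2.9 V < 0.7 V, so it is off. The assumption is consistent.

Only D2 conducts; I_R ≈ 2.1 mA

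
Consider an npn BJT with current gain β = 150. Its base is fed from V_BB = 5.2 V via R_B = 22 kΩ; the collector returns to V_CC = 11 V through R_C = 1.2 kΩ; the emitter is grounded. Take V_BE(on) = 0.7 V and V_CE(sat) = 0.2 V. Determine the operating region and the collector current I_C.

Assume active: I_B = (5.2 − 0.7)/22 = 0.205 mA, giving I_C = β·I_B = 30.7 mA.
But then V_CE = 11 − 30.7×1.2 = -25.8 V < V_CE(sat) = 0.2 V — impossible in the active region.
So the transistor is saturated. With V_CE = 0.2 V, I_C = (V_CC − 0.2)/R_C = 10.8/1.2 = 9 mA.
Check: β·I_B = 30.7 mA > I_C = 9 mA, confirming saturation.

saturation; I_C ≈ 9 mA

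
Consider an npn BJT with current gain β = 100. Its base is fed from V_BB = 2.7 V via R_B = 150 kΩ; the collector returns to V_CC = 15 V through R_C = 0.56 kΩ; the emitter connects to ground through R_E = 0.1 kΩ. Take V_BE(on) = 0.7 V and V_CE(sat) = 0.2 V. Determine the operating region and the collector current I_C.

Assume active. Base-emitter loop: I_B = (V_BB − V_BE)/(R_B + (β+1)R_E) = (2.7 − 0.7)/(150 + 101×0.1) = 0.0125 mA.
I_C = β·I_B = 100×0.0125 = 1.25 mA.
V_CE = V_CC − I_C·R_C − I_E·R_E = 15 − 1.25×0.56 − 1.26×0.1 = 14.2 V > V_CE(sat), so the active-region assumption holds.

active; I_C ≈ 1.2 mA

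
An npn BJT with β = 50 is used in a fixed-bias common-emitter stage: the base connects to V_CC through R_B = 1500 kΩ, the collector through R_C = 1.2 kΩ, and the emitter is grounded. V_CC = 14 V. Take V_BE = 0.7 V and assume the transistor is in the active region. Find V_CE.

Base loop: V_CC = I_B·R_B + V_BE, so I_B = (14 − 0.7)/1500 kΩ = 0.00887 mA.
In the active region I_C = β·I_B = 50 × 0.00887 = 0.443 mA.
Collector loop: V_CE = V_CC − I_C·R_C = 14 − 0.443×1.2 = 13.5 V.
Since V_CE = 13.5 V > V_CE(sat) ≈ 0.2 V, the transistor is in the active region as assumed.

V_CE ≈ 13 V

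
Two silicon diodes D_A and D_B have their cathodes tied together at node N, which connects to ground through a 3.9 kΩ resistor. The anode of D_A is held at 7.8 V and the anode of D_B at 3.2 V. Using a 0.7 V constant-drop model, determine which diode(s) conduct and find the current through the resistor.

Assume both conduct. Then node N would need to be at both 7.8−0.7 = 7.1 V and 3.2−0.7 = 2.5 V, which is impossible.
Assume only D_A conducts: V_N = 7.8 − 0.7 = 7.1 V, so I_R = 7.1/3.9 = 1.82 mA.
Check D_B: its anode-to-cathode voltage is 3.2 − 7.1 = -3.9 V < 0.7 V, so it is off. The assumption is consistent.

Only D_A conducts; I_R ≈ 1.8 mA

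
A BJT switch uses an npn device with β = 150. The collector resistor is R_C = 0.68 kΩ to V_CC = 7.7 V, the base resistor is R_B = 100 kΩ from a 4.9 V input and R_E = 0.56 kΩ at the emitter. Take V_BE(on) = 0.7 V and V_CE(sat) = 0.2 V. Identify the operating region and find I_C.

active; I_C ≈ 3.4 mA

Assume active. Base-emitter loop: I_B = (V_BB − V_BE)/(R_B + (β+1)R_E) = (4.9 − 0.7)/(100 + 151×0.56) = 0.0228 mA.
I_C = β·I_B = 150×0.0228 = 3.41 mA.
V_CE = V_CC − I_C·R_C − I_E·R_E = 7.7 − 3.41×0.68 − 3.44×0.56 = 3.45 V > V_CE(sat), so the active-region assumption holds.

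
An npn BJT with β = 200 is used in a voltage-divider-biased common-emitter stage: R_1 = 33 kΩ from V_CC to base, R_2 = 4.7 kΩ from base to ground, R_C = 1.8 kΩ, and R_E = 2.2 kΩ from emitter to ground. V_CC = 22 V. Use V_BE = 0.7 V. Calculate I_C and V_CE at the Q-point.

Thevenize the base divider: V_Th = V_CC·R_2/(R_1+R_2) = 22×4.7/37.7 = 2.74 V, R_Th = R_1‖R_2 = 4.11 kΩ.
Base-emitter loop: V_Th = I_B·R_Th + V_BE + (β+1)I_B·R_E, so I_B = (2.74 − 0.7) / (4.11 + 201×2.2) = 0.00458 mA.
I_C = β·I_B = 200×0.00458 = 0.915 mA, and I_E = (β+1)I_B = 0.92 mA.
V_CE = V_CC − I_C·R_C − I_E·R_E = 22 − 0.915×1.8 − 0.92×2.2 = 18.3 V.
V_CE = 18.3 V > 0.2 V confirms active-region operation.

I_C ≈ 0.92 mA, V_CE ≈ 18 V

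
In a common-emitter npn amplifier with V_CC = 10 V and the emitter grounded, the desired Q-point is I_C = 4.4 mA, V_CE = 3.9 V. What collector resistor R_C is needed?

R_C ≈ 1.4 kΩ

Collector loop: V_CC = I_C·R_C + V_CE.
R_C = (V_CC − V_CE)/I_C = (10 − 3.9)/4.4 = 1.39 kΩ.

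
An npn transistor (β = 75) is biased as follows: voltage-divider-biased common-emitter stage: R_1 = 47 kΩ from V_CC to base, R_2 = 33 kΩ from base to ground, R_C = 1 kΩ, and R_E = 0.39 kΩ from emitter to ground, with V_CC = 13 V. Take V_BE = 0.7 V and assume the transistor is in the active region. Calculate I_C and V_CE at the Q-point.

Thevenize the base divider: V_Th = V_CC·R_2/(R_1+R_2) = 13×33/80 = 5.36 V, R_Th = R_1‖R_2 = 19.4 kΩ.
Base-emitter loop: V_Th = I_B·R_Th + V_BE + (β+1)I_B·R_E, so I_B = (5.36 − 0.7) / (19.4 + 76×0.39) = 0.0951 mA.
I_C = β·I_B = 75×0.0951 = 7.13 mA, and I_E = (β+1)I_B = 7.23 mA.
V_CE = V_CC − I_C·R_C − I_E·R_E = 13 − 7.13×1 − 7.23×0.39 = 3.05 V.
V_CE = 3.05 V > 0.2 V confirms active-region operation.

I_C ≈ 7.1 mA, V_CE ≈ 3 V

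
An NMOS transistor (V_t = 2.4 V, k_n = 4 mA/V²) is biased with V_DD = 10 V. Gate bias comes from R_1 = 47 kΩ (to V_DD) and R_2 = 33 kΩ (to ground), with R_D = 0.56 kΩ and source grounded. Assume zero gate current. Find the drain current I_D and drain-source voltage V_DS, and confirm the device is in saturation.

V_G = V_DD·R_2/(R_1+R_2) = 10×33/80 = 4.12 V. With the source grounded, V_GS = V_G = 4.12 V.
Assume saturation: I_D = (k_n/2)(V_GS − V_t)² = (4/2)×(4.12 − 2.4)² = 2×1.73² = 5.95 mA.
V_DS = V_DD − I_D·R_D = 10 − 5.95×0.56 = 6.67 V.
Saturation requires V_DS ≥ V_GS − V_t = 1.73 V; 6.67 ≥ 1.73 ✓.

I_D ≈ 6 mA, V_DS ≈ 6.7 V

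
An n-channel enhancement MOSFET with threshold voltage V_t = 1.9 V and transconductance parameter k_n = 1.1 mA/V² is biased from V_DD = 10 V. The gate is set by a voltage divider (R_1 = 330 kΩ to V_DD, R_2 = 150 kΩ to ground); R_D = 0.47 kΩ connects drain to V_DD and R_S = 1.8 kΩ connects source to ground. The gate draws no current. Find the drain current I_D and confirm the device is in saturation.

I_D ≈ 0.28 mA

V_G = V_DD·R_2/(R_1+R_2) = 10×150/480 = 3.12 V.
Assume saturation: I_D = (k_n/2)(V_GS − V_t)² with V_GS = V_G − I_D·R_S = 3.12 − 1.8·I_D.
Substituting gives 1.78·I_D² − 3.43·I_D + 0.825 = 0, with roots I_D = 0.282 or 1.64 mA.
The root I_D = 1.64 mA gives V_GS = 0.173 V ≤ V_t, so take I_D = 0.282 mA.
Then V_GS = 2.62 V and V_DS = V_DD − I_D(R_D+R_S) = 10 − 0.282×2.27 = 9.36 V.
Saturation requires V_DS ≥ V_GS − V_t = 0.717 V; 9.36 ≥ 0.717 ✓.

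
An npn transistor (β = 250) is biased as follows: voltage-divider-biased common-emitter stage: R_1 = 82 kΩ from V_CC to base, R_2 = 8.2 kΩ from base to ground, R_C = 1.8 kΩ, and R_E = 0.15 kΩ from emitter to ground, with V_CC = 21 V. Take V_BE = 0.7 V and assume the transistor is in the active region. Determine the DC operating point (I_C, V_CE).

Thevenize the base divider: V_Th = V_CC·R_2/(R_1+R_2) = 21×8.2/90.2 = 1.91 V, R_Th = R_1‖R_2 = 7.45 kΩ.
Base-emitter loop: V_Th = I_B·R_Th + V_BE + (β+1)I_B·R_E, so I_B = (1.91 − 0.7) / (7.45 + 251×0.15) = 0.0268 mA.
I_C = β·I_B = 250×0.0268 = 6.7 mA, and I_E = (β+1)I_B = 6.73 mA.
V_CE = V_CC − I_C·R_C − I_E·R_E = 21 − 6.7×1.8 − 6.73×0.15 = 7.93 V.
V_CE = 7.93 V > 0.2 V confirms active-region operation.

I_C ≈ 6.7 mA, V_CE ≈ 7.9 V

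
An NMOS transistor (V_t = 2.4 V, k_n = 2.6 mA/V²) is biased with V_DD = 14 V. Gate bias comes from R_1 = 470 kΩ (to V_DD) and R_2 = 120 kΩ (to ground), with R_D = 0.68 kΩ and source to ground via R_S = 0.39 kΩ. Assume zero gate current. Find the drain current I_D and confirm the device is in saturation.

V_G = V_DD·R_2/(R_1+R_2) = 14×120/590 = 2.85 V.
Assume saturation: I_D = (k_n/2)(V_GS − V_t)² with V_GS = V_G − I_D·R_S = 2.85 − 0.39·I_D.
Substituting gives 0.198·I_D² − 1.45·I_D + 0.26 = 0, with roots I_D = 0.184 or 7.17 mA.
The root I_D = 7.17 mA gives V_GS = 0.0518 V ≤ V_t, so take I_D = 0.184 mA.
Then V_GS = 2.78 V and V_DS = V_DD − I_D(R_D+R_S) = 14 − 0.184×1.07 = 13.8 V.
Saturation requires V_DS ≥ V_GS − V_t = 0.376 V; 13.8 ≥ 0.376 ✓.

I_D ≈ 0.18 mA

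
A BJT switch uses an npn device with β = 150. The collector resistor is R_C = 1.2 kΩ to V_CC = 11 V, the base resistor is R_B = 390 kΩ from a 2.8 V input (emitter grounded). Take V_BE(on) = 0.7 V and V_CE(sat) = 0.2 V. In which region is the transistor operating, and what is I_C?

Assume active. Base-emitter loop: I_B = (V_BB − V_BE)/R_B = (2.8 − 0.7)/390 = 0.00538 mA.
I_C = β·I_B = 150×0.00538 = 0.808 mA.
V_CE = V_CC − I_C·R_C = 11 − 0.808×1.2 = 10 V > V_CE(sat), so the active-region assumption holds.

active; I_C ≈ 0.81 mA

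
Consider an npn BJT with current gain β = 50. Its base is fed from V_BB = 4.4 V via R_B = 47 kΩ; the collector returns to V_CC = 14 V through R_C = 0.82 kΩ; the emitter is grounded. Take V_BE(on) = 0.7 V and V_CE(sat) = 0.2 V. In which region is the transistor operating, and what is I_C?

active; I_C ≈ 3.9 mA

Assume active. Base-emitter loop: I_B = (V_BB − V_BE)/R_B = (4.4 − 0.7)/47 = 0.0787 mA.
I_C = β·I_B = 50×0.0787 = 3.94 mA.
V_CE = V_CC − I_C·R_C = 14 − 3.94×0.82 = 10.8 V > V_CE(sat), so the active-region assumption holds.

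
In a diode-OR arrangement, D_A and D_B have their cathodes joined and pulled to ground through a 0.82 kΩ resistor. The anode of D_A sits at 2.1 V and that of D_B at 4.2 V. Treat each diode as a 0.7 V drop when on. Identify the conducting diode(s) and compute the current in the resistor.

Assume both conduct. Then node N would need to be at both 2.1−0.7 = 1.4 V and 4.2−0.7 = 3.5 V, which is impossible.
Assume only D_B conducts: V_N = 4.2 − 0.7 = 3.5 V, so I_R = 3.5/0.82 = 4.27 mA.
Check D_A: its anode-to-cathode voltage is 2.1 − 3.5 = -1.4 V < 0.7 V, so it is off. The assumption is consistent.

Only D_B conducts; I_R ≈ 4.3 mA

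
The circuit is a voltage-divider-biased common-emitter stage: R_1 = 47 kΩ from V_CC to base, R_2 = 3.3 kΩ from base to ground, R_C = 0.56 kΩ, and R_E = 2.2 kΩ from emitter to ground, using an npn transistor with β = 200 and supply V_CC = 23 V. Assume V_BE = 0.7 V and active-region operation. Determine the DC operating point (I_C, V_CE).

I_C ≈ 0.36 mA, V_CE ≈ 22 V

Thevenize the base divider: V_Th = V_CC·R_2/(R_1+R_2) = 23×3.3/50.3 = 1.51 V, R_Th = R_1‖R_2 = 3.08 kΩ.
Base-emitter loop: V_Th = I_B·R_Th + V_BE + (β+1)I_B·R_E, so I_B = (1.51 − 0.7) / (3.08 + 201×2.2) = 0.00182 mA.
I_C = β·I_B = 200×0.00182 = 0.363 mA, and I_E = (β+1)I_B = 0.365 mA.
V_CE = V_CC − I_C·R_C − I_E·R_E = 23 − 0.363×0.56 − 0.365×2.2 = 22 V.
V_CE = 22 V > 0.2 V confirms active-region operation.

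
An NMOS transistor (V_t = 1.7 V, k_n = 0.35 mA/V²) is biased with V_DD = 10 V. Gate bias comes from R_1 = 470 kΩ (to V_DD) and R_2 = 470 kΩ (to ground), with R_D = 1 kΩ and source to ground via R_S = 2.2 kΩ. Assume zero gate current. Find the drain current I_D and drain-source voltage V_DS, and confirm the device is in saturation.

I_D ≈ 0.63 mA, V_DS ≈ 8 V

V_G = V_DD·R_2/(R_1+R_2) = 10×470/940 = 5 V.
Assume saturation: I_D = (k_n/2)(V_GS − V_t)² with V_GS = V_G − I_D·R_S = 5 − 2.2·I_D.
Substituting gives 0.847·I_D² − 3.54·I_D + 1.91 = 0, with roots I_D = 0.634 or 3.55 mA.
The root I_D = 3.55 mA gives V_GS = -2.8 V ≤ V_t, so take I_D = 0.634 mA.
Then V_GS = 3.6 V and V_DS = V_DD − I_D(R_D+R_S) = 10 − 0.634×3.2 = 7.97 V.
Saturation requires V_DS ≥ V_GS − V_t = 1.9 V; 7.97 ≥ 1.9 ✓.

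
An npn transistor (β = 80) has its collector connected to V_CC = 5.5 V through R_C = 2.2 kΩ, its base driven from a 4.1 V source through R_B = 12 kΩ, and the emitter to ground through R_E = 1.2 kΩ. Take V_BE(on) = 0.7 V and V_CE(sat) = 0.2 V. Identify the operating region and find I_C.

saturation; I_C ≈ 1.5 mA

Assume active: I_B = (4.1 − 0.7)/(12 + 81×1.2) = 0.0311 mA, I_C = β·I_B = 2.49 mA.
Then V_CE = 5.5 − 2.49×2.2 − 2.52×1.2 = -3.01 V < 0.2 V — the active assumption fails.
Re-solve with V_CE = 0.2 V. KCL at the emitter: V_E/R_E = (V_BB−0.7−V_E)/R_B + (V_CC−0.2−V_E)/R_C, giving V_E = 1.96 V.
I_C = (V_CC − 0.2 − V_E)/R_C = (5.3 − 1.96)/2.2 = 1.52 mA.
Check: I_B = (3.4 − 1.96)/12 = 0.12 mA, and β·I_B = 9.58 mA > I_C, confirming saturation.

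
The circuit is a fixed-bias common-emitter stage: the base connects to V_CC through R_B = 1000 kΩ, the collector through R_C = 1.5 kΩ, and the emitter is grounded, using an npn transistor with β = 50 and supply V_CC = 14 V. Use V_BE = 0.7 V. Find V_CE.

V_CE ≈ 13 V

Base loop: V_CC = I_B·R_B + V_BE, so I_B = (14 − 0.7)/1000 kΩ = 0.0133 mA.
In the active region I_C = β·I_B = 50 × 0.0133 = 0.665 mA.
Collector loop: V_CE = V_CC − I_C·R_C = 14 − 0.665×1.5 = 13 V.
Since V_CE = 13 V > V_CE(sat) ≈ 0.2 V, the transistor is in the active region as assumed.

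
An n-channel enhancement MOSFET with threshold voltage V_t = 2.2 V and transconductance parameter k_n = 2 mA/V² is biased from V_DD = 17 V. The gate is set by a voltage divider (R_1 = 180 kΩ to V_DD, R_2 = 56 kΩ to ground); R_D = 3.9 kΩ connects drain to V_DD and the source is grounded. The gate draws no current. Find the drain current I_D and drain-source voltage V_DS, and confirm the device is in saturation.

V_G = V_DD·R_2/(R_1+R_2) = 17×56/236 = 4.03 V. With the source grounded, V_GS = V_G = 4.03 V.
Assume saturation: I_D = (k_n/2)(V_GS − V_t)² = (2/2)×(4.03 − 2.2)² = 1×1.83² = 3.36 mA.
V_DS = V_DD − I_D·R_D = 17 − 3.36×3.9 = 3.88 V.
Saturation requires V_DS ≥ V_GS − V_t = 1.83 V; 3.88 ≥ 1.83 ✓.

I_D ≈ 3.4 mA, V_DS ≈ 3.9 V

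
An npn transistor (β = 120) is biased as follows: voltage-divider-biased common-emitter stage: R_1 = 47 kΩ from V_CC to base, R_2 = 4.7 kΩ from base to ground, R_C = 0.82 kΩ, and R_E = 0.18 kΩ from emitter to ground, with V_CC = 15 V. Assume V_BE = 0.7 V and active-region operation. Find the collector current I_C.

I_C ≈ 3.1 mA

Thevenize the base divider: V_Th = V_CC·R_2/(R_1+R_2) = 15×4.7/51.7 = 1.36 V, R_Th = R_1‖R_2 = 4.27 kΩ.
Base-emitter loop: V_Th = I_B·R_Th + V_BE + (β+1)I_B·R_E, so I_B = (1.36 − 0.7) / (4.27 + 121×0.18) = 0.0255 mA.
I_C = β·I_B = 120×0.0255 = 3.06 mA, and I_E = (β+1)I_B = 3.08 mA.
V_CE = V_CC − I_C·R_C − I_E·R_E = 15 − 3.06×0.82 − 3.08×0.18 = 11.9 V.
V_CE = 11.9 V > 0.2 V confirms active-region operation.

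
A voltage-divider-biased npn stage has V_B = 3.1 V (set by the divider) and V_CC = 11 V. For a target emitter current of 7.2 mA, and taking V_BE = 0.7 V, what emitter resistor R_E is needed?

V_E = V_B − V_BE = 3.1 − 0.7 = 2.4 V.
R_E = V_E / I_E = 2.4 / 7.2 = 0.333 kΩ.

R_E ≈ 0.33 kΩ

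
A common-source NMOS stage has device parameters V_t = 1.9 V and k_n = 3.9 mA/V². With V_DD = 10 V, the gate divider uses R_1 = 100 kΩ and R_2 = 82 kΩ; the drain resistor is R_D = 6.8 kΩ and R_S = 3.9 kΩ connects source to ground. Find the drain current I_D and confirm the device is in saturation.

V_G = V_DD·R_2/(R_1+R_2) = 10×82/182 = 4.51 V.
Assume saturation: I_D = (k_n/2)(V_GS − V_t)² with V_GS = V_G − I_D·R_S = 4.51 − 3.9·I_D.
Substituting gives 29.7·I_D² − 40.6·I_D + 13.2 = 0, with roots I_D = 0.534 or 0.836 mA.
The root I_D = 0.836 mA gives V_GS = 1.25 V ≤ V_t, so take I_D = 0.534 mA.
Then V_GS = 2.42 V and V_DS = V_DD − I_D(R_D+R_S) = 10 − 0.534×10.7 = 4.29 V.
Saturation requires V_DS ≥ V_GS − V_t = 0.523 V; 4.29 ≥ 0.523 ✓.

I_D ≈ 0.53 mA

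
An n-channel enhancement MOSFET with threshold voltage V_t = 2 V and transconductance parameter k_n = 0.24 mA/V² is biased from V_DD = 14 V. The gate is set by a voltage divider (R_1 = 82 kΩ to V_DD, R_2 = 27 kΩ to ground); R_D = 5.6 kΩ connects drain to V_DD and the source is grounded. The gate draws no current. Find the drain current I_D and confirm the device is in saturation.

I_D ≈ 0.26 mA

V_G = V_DD·R_2/(R_1+R_2) = 14×27/109 = 3.47 V. With the source grounded, V_GS = V_G = 3.47 V.
Assume saturation: I_D = (k_n/2)(V_GS − V_t)² = (0.24/2)×(3.47 − 2)² = 0.12×1.47² = 0.259 mA.
V_DS = V_DD − I_D·R_D = 14 − 0.259×5.6 = 12.6 V.
Saturation requires V_DS ≥ V_GS − V_t = 1.47 V; 12.6 ≥ 1.47 ✓.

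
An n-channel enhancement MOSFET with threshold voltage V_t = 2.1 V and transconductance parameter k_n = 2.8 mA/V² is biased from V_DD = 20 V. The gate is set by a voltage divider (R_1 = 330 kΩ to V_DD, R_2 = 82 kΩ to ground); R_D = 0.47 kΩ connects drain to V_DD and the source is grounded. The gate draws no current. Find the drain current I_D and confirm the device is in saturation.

I_D ≈ 5 mA

V_G = V_DD·R_2/(R_1+R_2) = 20×82/412 = 3.98 V. With the source grounded, V_GS = V_G = 3.98 V.
Assume saturation: I_D = (k_n/2)(V_GS − V_t)² = (2.8/2)×(3.98 − 2.1)² = 1.4×1.88² = 4.95 mA.
V_DS = V_DD − I_D·R_D = 20 − 4.95×0.47 = 17.7 V.
Saturation requires V_DS ≥ V_GS − V_t = 1.88 V; 17.7 ≥ 1.88 ✓.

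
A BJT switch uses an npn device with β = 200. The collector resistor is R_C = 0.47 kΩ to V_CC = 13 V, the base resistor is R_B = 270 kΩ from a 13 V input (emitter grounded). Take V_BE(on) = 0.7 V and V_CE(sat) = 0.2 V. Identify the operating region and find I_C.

active; I_C ≈ 9.1 mA

Assume active. Base-emitter loop: I_B = (V_BB − V_BE)/R_B = (13 − 0.7)/270 = 0.0456 mA.
I_C = β·I_B = 200×0.0456 = 9.11 mA.
V_CE = V_CC − I_C·R_C = 13 − 9.11×0.47 = 8.72 V > V_CE(sat), so the active-region assumption holds.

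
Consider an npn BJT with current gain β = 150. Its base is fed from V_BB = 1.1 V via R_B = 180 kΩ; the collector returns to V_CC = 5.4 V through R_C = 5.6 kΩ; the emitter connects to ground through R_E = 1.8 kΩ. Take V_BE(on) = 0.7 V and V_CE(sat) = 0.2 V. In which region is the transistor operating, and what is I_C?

active; I_C ≈ 0.13 mA

Assume active. Base-emitter loop: I_B = (V_BB − V_BE)/(R_B + (β+1)R_E) = (1.1 − 0.7)/(180 + 151×1.8) = 0.000885 mA.
I_C = β·I_B = 150×0.000885 = 0.133 mA.
V_CE = V_CC − I_C·R_C − I_E·R_E = 5.4 − 0.133×5.6 − 0.134×1.8 = 4.42 V > V_CE(sat), so the active-region assumption holds.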